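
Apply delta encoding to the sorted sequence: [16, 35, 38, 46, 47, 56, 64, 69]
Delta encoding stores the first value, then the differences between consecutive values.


First value: 16
Deltas:
  35 - 16 = 19
  38 - 35 = 3
  46 - 38 = 8
  47 - 46 = 1
  56 - 47 = 9
  64 - 56 = 8
  69 - 64 = 5


Delta encoded: [16, 19, 3, 8, 1, 9, 8, 5]


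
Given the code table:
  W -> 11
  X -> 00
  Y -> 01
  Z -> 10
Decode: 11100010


Decoding:
11 -> W
10 -> Z
00 -> X
10 -> Z


Result: WZXZ


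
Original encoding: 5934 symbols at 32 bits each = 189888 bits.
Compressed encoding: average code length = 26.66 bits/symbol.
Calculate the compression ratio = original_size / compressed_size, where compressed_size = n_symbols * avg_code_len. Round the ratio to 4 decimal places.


original_size = n_symbols * orig_bits = 5934 * 32 = 189888 bits
compressed_size = n_symbols * avg_code_len = 5934 * 26.66 = 158200.44 bits
ratio = original_size / compressed_size = 189888 / 158200.44 = 1.2003

Compression ratio = 1.2003


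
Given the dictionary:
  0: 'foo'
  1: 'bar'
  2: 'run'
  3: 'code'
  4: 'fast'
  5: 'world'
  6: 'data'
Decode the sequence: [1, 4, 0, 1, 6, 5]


Look up each index in the dictionary:
  1 -> 'bar'
  4 -> 'fast'
  0 -> 'foo'
  1 -> 'bar'
  6 -> 'data'
  5 -> 'world'

Decoded: "bar fast foo bar data world"


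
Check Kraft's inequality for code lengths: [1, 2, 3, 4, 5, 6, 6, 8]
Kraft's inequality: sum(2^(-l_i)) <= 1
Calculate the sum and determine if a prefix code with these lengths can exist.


Sum = 2^(-1) + 2^(-2) + 2^(-3) + 2^(-4) + 2^(-5) + 2^(-6) + 2^(-6) + 2^(-8)
    = 0.5 + 0.25 + 0.125 + 0.0625 + 0.03125 + 0.015625 + 0.015625 + 0.00390625
    = 257/256 = 1.00390625
Since 1.00390625 > 1, Kraft's inequality is NOT satisfied.
A prefix code with these lengths CANNOT exist.

Kraft sum = 1.00390625. Not satisfied.


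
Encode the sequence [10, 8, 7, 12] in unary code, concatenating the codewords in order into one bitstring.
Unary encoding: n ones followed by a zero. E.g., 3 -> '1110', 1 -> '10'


Encode each number as n ones followed by a terminating 0:
  10 -> 11111111110 (11 bits)
  8 -> 111111110 (9 bits)
  7 -> 11111110 (8 bits)
  12 -> 1111111111110 (13 bits)
Total length = 11 + 9 + 8 + 13 = 41 bits.

Unary([10, 8, 7, 12]) = 11111111110111111110111111101111111111110 (41 bits)


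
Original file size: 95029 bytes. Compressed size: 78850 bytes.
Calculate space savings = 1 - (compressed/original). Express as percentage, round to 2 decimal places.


ratio = compressed/original = 78850/95029 = 0.829747
savings = 1 - ratio = 1 - 0.829747 = 0.170253
as a percentage: 0.170253 * 100 = 17.03%

Space savings = 1 - 78850/95029 = 17.03%


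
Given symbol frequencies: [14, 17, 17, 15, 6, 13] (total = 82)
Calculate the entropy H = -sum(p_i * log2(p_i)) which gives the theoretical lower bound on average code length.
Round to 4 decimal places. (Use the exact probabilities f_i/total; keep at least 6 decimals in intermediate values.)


Per-symbol terms -p_i * log2(p_i) with p_i = f_i/82:
  p = 14/82 = 0.170732: log2(p) = -2.550197, -p*log2(p) = 0.435400
  p = 17/82 = 0.207317: log2(p) = -2.270089, -p*log2(p) = 0.470628
  p = 17/82 = 0.207317: log2(p) = -2.270089, -p*log2(p) = 0.470628
  p = 15/82 = 0.182927: log2(p) = -2.450661, -p*log2(p) = 0.448292
  p = 6/82 = 0.073171: log2(p) = -3.772590, -p*log2(p) = 0.276043
  p = 13/82 = 0.158537: log2(p) = -2.657112, -p*log2(p) = 0.421250
H = 0.435400 + 0.470628 + 0.470628 + 0.448292 + 0.276043 + 0.421250 = 2.522241

H = 2.5222 bits/symbol


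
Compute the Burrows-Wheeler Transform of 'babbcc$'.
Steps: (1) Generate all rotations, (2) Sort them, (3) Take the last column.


Rotations (sorted):
  0: $babbcc -> last char: c
  1: abbcc$b -> last char: b
  2: babbcc$ -> last char: $
  3: bbcc$ba -> last char: a
  4: bcc$bab -> last char: b
  5: c$babbc -> last char: c
  6: cc$babb -> last char: b


BWT = cb$abcb


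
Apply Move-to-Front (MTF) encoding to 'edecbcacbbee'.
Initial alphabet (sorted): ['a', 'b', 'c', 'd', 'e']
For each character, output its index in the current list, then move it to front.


MTF encoding:
'e': index 4 in ['a', 'b', 'c', 'd', 'e'] -> ['e', 'a', 'b', 'c', 'd']
'd': index 4 in ['e', 'a', 'b', 'c', 'd'] -> ['d', 'e', 'a', 'b', 'c']
'e': index 1 in ['d', 'e', 'a', 'b', 'c'] -> ['e', 'd', 'a', 'b', 'c']
'c': index 4 in ['e', 'd', 'a', 'b', 'c'] -> ['c', 'e', 'd', 'a', 'b']
'b': index 4 in ['c', 'e', 'd', 'a', 'b'] -> ['b', 'c', 'e', 'd', 'a']
'c': index 1 in ['b', 'c', 'e', 'd', 'a'] -> ['c', 'b', 'e', 'd', 'a']
'a': index 4 in ['c', 'b', 'e', 'd', 'a'] -> ['a', 'c', 'b', 'e', 'd']
'c': index 1 in ['a', 'c', 'b', 'e', 'd'] -> ['c', 'a', 'b', 'e', 'd']
'b': index 2 in ['c', 'a', 'b', 'e', 'd'] -> ['b', 'c', 'a', 'e', 'd']
'b': index 0 in ['b', 'c', 'a', 'e', 'd'] -> ['b', 'c', 'a', 'e', 'd']
'e': index 3 in ['b', 'c', 'a', 'e', 'd'] -> ['e', 'b', 'c', 'a', 'd']
'e': index 0 in ['e', 'b', 'c', 'a', 'd'] -> ['e', 'b', 'c', 'a', 'd']


Output: [4, 4, 1, 4, 4, 1, 4, 1, 2, 0, 3, 0]


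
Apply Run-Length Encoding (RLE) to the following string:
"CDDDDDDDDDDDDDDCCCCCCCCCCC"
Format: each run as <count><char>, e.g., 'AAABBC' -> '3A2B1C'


Scanning runs left to right:
  i=0: run of 'C' x 1 -> '1C'
  i=1: run of 'D' x 14 -> '14D'
  i=15: run of 'C' x 11 -> '11C'

RLE = 1C14D11C


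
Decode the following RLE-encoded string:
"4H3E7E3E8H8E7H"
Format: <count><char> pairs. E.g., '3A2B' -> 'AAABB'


Expanding each <count><char> pair:
  4H -> 'HHHH'
  3E -> 'EEE'
  7E -> 'EEEEEEE'
  3E -> 'EEE'
  8H -> 'HHHHHHHH'
  8E -> 'EEEEEEEE'
  7H -> 'HHHHHHH'

Decoded = HHHHEEEEEEEEEEEEEHHHHHHHHEEEEEEEEHHHHHHH


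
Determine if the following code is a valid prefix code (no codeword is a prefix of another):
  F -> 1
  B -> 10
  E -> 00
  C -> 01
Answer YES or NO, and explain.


Checking each pair (does one codeword prefix another?):
  F='1' vs B='10': prefix -- VIOLATION

NO -- this is NOT a valid prefix code. F (1) is a prefix of B (10).


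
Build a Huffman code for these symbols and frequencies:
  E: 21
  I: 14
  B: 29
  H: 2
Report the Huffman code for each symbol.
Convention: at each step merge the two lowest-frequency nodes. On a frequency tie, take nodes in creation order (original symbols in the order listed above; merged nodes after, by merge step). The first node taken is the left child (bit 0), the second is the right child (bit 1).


Huffman tree construction:
Step 1: Merge H(2) + I(14) = 16
Step 2: Merge (H+I)(16) + E(21) = 37
Step 3: Merge B(29) + ((H+I)+E)(37) = 66
Read each symbol's code off the tree from the root (left child = 0, right child = 1).

Codes:
  E: 11 (length 2)
  I: 101 (length 3)
  B: 0 (length 1)
  H: 100 (length 3)
Average code length: 119/66 = 1.8030 bits/symbol


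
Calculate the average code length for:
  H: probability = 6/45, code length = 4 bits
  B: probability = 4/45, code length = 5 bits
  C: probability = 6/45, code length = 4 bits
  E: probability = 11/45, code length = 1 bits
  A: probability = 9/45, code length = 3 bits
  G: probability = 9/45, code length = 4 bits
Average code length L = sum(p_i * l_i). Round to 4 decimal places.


Weighted contributions p_i * l_i:
  H: (6/45) * 4 = 24/45
  B: (4/45) * 5 = 20/45
  C: (6/45) * 4 = 24/45
  E: (11/45) * 1 = 11/45
  A: (9/45) * 3 = 27/45
  G: (9/45) * 4 = 36/45
Sum = (24 + 20 + 24 + 11 + 27 + 36)/45 = 142/45

L = 142/45 = 3.1556 bits/symbol


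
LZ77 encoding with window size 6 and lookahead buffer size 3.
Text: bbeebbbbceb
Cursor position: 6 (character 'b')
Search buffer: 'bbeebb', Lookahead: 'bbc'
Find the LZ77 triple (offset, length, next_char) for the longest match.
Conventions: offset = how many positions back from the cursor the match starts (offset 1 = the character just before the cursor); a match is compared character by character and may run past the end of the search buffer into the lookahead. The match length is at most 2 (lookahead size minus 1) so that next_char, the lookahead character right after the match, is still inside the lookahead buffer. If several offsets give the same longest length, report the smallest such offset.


Try each offset into the search buffer:
  offset=1 (pos 5, char 'b'): match length 2
  offset=2 (pos 4, char 'b'): match length 2
  offset=3 (pos 3, char 'e'): match length 0
  offset=4 (pos 2, char 'e'): match length 0
  offset=5 (pos 1, char 'b'): match length 1
  offset=6 (pos 0, char 'b'): match length 2
Longest match has length 2, found at offsets 1, 2, 6; take the smallest, offset 1.
next_char = character at position 6 + 2 = 8 -> 'c'

Best match: offset=1, length=2 (matching 'bb' starting at position 5)
LZ77 triple: (1, 2, 'c')


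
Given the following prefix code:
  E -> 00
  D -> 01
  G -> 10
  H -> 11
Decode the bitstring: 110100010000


Decoding step by step:
Bits 11 -> H
Bits 01 -> D
Bits 00 -> E
Bits 01 -> D
Bits 00 -> E
Bits 00 -> E


Decoded message: HDEDEE


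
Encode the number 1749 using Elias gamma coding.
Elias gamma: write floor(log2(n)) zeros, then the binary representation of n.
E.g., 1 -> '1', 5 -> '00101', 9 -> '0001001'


num_bits = floor(log2(1749)) + 1 = 11
leading_zeros = num_bits - 1 = 10
binary(1749) = 11011010101

Elias gamma(1749) = '0000000000' + '11011010101' = 000000000011011010101 (21 bits)


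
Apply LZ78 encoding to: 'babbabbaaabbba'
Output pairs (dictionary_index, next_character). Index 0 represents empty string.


LZ78 encoding steps:
Dictionary: {0: ''}
Step 1: w='' (idx 0), next='b' -> output (0, 'b'), add 'b' as idx 1
Step 2: w='' (idx 0), next='a' -> output (0, 'a'), add 'a' as idx 2
Step 3: w='b' (idx 1), next='b' -> output (1, 'b'), add 'bb' as idx 3
Step 4: w='a' (idx 2), next='b' -> output (2, 'b'), add 'ab' as idx 4
Step 5: w='b' (idx 1), next='a' -> output (1, 'a'), add 'ba' as idx 5
Step 6: w='a' (idx 2), next='a' -> output (2, 'a'), add 'aa' as idx 6
Step 7: w='bb' (idx 3), next='b' -> output (3, 'b'), add 'bbb' as idx 7
Step 8: w='a' (idx 2), end of input -> output (2, '')


Encoded: [(0, 'b'), (0, 'a'), (1, 'b'), (2, 'b'), (1, 'a'), (2, 'a'), (3, 'b'), (2, '')]


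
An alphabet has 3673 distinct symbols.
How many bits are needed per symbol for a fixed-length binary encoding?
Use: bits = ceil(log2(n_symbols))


log2(3673) = 11.8427
Bracket: 2^11 = 2048 < 3673 <= 2^12 = 4096
So ceil(log2(3673)) = 12

bits = ceil(log2(3673)) = ceil(11.8427) = 12 bits


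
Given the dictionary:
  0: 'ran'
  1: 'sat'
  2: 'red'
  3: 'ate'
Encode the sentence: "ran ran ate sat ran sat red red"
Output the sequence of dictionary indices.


Look up each word in the dictionary:
  'ran' -> 0
  'ran' -> 0
  'ate' -> 3
  'sat' -> 1
  'ran' -> 0
  'sat' -> 1
  'red' -> 2
  'red' -> 2

Encoded: [0, 0, 3, 1, 0, 1, 2, 2]


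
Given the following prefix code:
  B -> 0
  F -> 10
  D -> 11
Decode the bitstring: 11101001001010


Decoding step by step:
Bits 11 -> D
Bits 10 -> F
Bits 10 -> F
Bits 0 -> B
Bits 10 -> F
Bits 0 -> B
Bits 10 -> F
Bits 10 -> F


Decoded message: DFFBFBFF


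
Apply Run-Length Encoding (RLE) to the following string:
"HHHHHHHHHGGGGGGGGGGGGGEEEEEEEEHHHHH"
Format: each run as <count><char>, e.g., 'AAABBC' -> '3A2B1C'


Scanning runs left to right:
  i=0: run of 'H' x 9 -> '9H'
  i=9: run of 'G' x 13 -> '13G'
  i=22: run of 'E' x 8 -> '8E'
  i=30: run of 'H' x 5 -> '5H'

RLE = 9H13G8E5H


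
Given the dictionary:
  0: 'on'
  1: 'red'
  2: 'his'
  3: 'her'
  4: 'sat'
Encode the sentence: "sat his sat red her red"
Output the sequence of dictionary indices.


Look up each word in the dictionary:
  'sat' -> 4
  'his' -> 2
  'sat' -> 4
  'red' -> 1
  'her' -> 3
  'red' -> 1

Encoded: [4, 2, 4, 1, 3, 1]


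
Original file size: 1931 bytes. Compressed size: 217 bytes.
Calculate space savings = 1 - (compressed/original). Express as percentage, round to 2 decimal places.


ratio = compressed/original = 217/1931 = 0.112377
savings = 1 - ratio = 1 - 0.112377 = 0.887623
as a percentage: 0.887623 * 100 = 88.76%

Space savings = 1 - 217/1931 = 88.76%


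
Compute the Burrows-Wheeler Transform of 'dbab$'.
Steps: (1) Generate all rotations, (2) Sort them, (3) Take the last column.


Rotations (sorted):
  0: $dbab -> last char: b
  1: ab$db -> last char: b
  2: b$dba -> last char: a
  3: bab$d -> last char: d
  4: dbab$ -> last char: $


BWT = bbad$


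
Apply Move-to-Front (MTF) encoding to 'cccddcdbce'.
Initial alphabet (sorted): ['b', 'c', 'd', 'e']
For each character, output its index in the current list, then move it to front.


MTF encoding:
'c': index 1 in ['b', 'c', 'd', 'e'] -> ['c', 'b', 'd', 'e']
'c': index 0 in ['c', 'b', 'd', 'e'] -> ['c', 'b', 'd', 'e']
'c': index 0 in ['c', 'b', 'd', 'e'] -> ['c', 'b', 'd', 'e']
'd': index 2 in ['c', 'b', 'd', 'e'] -> ['d', 'c', 'b', 'e']
'd': index 0 in ['d', 'c', 'b', 'e'] -> ['d', 'c', 'b', 'e']
'c': index 1 in ['d', 'c', 'b', 'e'] -> ['c', 'd', 'b', 'e']
'd': index 1 in ['c', 'd', 'b', 'e'] -> ['d', 'c', 'b', 'e']
'b': index 2 in ['d', 'c', 'b', 'e'] -> ['b', 'd', 'c', 'e']
'c': index 2 in ['b', 'd', 'c', 'e'] -> ['c', 'b', 'd', 'e']
'e': index 3 in ['c', 'b', 'd', 'e'] -> ['e', 'c', 'b', 'd']


Output: [1, 0, 0, 2, 0, 1, 1, 2, 2, 3]


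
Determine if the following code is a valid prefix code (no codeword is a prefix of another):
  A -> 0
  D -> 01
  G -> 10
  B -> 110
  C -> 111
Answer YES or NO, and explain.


Checking each pair (does one codeword prefix another?):
  A='0' vs D='01': prefix -- VIOLATION

NO -- this is NOT a valid prefix code. A (0) is a prefix of D (01).


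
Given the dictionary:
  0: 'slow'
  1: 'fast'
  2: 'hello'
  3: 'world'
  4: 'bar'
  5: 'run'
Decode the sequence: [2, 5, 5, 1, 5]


Look up each index in the dictionary:
  2 -> 'hello'
  5 -> 'run'
  5 -> 'run'
  1 -> 'fast'
  5 -> 'run'

Decoded: "hello run run fast run"


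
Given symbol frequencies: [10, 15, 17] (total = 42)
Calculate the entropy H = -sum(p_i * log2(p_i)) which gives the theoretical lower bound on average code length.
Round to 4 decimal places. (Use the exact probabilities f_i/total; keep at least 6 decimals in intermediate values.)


Per-symbol terms -p_i * log2(p_i) with p_i = f_i/42:
  p = 10/42 = 0.238095: log2(p) = -2.070389, -p*log2(p) = 0.492950
  p = 15/42 = 0.357143: log2(p) = -1.485427, -p*log2(p) = 0.530510
  p = 17/42 = 0.404762: log2(p) = -1.304855, -p*log2(p) = 0.528155
H = 0.492950 + 0.530510 + 0.528155 = 1.551615

H = 1.5516 bits/symbol


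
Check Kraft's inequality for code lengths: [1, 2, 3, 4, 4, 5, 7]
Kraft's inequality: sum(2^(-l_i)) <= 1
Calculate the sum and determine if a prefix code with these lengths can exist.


Sum = 2^(-1) + 2^(-2) + 2^(-3) + 2^(-4) + 2^(-4) + 2^(-5) + 2^(-7)
    = 0.5 + 0.25 + 0.125 + 0.0625 + 0.0625 + 0.03125 + 0.0078125
    = 133/128 = 1.0390625
Since 1.0390625 > 1, Kraft's inequality is NOT satisfied.
A prefix code with these lengths CANNOT exist.

Kraft sum = 1.0390625. Not satisfied.


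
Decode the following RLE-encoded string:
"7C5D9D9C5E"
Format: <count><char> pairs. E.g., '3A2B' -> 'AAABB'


Expanding each <count><char> pair:
  7C -> 'CCCCCCC'
  5D -> 'DDDDD'
  9D -> 'DDDDDDDDD'
  9C -> 'CCCCCCCCC'
  5E -> 'EEEEE'

Decoded = CCCCCCCDDDDDDDDDDDDDDCCCCCCCCCEEEEE


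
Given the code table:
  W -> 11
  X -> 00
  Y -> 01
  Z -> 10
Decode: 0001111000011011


Decoding:
00 -> X
01 -> Y
11 -> W
10 -> Z
00 -> X
01 -> Y
10 -> Z
11 -> W


Result: XYWZXYZW


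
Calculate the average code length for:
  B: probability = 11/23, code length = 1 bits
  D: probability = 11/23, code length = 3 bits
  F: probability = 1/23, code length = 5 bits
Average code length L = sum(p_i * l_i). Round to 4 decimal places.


Weighted contributions p_i * l_i:
  B: (11/23) * 1 = 11/23
  D: (11/23) * 3 = 33/23
  F: (1/23) * 5 = 5/23
Sum = (11 + 33 + 5)/23 = 49/23

L = 49/23 = 2.1304 bits/symbol


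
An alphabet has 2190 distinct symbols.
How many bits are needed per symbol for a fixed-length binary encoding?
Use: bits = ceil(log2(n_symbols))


log2(2190) = 11.0967
Bracket: 2^11 = 2048 < 2190 <= 2^12 = 4096
So ceil(log2(2190)) = 12

bits = ceil(log2(2190)) = ceil(11.0967) = 12 bits


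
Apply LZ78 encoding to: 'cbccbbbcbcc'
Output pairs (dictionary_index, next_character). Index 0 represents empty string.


LZ78 encoding steps:
Dictionary: {0: ''}
Step 1: w='' (idx 0), next='c' -> output (0, 'c'), add 'c' as idx 1
Step 2: w='' (idx 0), next='b' -> output (0, 'b'), add 'b' as idx 2
Step 3: w='c' (idx 1), next='c' -> output (1, 'c'), add 'cc' as idx 3
Step 4: w='b' (idx 2), next='b' -> output (2, 'b'), add 'bb' as idx 4
Step 5: w='b' (idx 2), next='c' -> output (2, 'c'), add 'bc' as idx 5
Step 6: w='bc' (idx 5), next='c' -> output (5, 'c'), add 'bcc' as idx 6


Encoded: [(0, 'c'), (0, 'b'), (1, 'c'), (2, 'b'), (2, 'c'), (5, 'c')]


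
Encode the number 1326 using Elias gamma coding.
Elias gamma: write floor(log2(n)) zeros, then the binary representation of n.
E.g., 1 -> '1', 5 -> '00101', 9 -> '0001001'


num_bits = floor(log2(1326)) + 1 = 11
leading_zeros = num_bits - 1 = 10
binary(1326) = 10100101110

Elias gamma(1326) = '0000000000' + '10100101110' = 000000000010100101110 (21 bits)


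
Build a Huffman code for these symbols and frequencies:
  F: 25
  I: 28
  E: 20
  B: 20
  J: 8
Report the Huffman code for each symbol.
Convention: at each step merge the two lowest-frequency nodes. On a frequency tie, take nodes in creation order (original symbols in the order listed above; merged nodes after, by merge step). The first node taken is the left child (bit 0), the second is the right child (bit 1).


Huffman tree construction:
Step 1: Merge J(8) + E(20) = 28
Step 2: Merge B(20) + F(25) = 45
Step 3: Merge I(28) + (J+E)(28) = 56
Step 4: Merge (B+F)(45) + (I+(J+E))(56) = 101
Read each symbol's code off the tree from the root (left child = 0, right child = 1).

Codes:
  F: 01 (length 2)
  I: 10 (length 2)
  E: 111 (length 3)
  B: 00 (length 2)
  J: 110 (length 3)
Average code length: 230/101 = 2.2772 bits/symbol


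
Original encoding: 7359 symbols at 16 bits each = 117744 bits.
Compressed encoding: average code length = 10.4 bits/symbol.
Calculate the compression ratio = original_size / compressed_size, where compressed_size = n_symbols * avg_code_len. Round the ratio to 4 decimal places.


original_size = n_symbols * orig_bits = 7359 * 16 = 117744 bits
compressed_size = n_symbols * avg_code_len = 7359 * 10.4 = 76533.6 bits
ratio = original_size / compressed_size = 117744 / 76533.6 = 1.5385

Compression ratio = 1.5385


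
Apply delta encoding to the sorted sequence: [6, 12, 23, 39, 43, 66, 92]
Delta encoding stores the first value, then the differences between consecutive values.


First value: 6
Deltas:
  12 - 6 = 6
  23 - 12 = 11
  39 - 23 = 16
  43 - 39 = 4
  66 - 43 = 23
  92 - 66 = 26


Delta encoded: [6, 6, 11, 16, 4, 23, 26]


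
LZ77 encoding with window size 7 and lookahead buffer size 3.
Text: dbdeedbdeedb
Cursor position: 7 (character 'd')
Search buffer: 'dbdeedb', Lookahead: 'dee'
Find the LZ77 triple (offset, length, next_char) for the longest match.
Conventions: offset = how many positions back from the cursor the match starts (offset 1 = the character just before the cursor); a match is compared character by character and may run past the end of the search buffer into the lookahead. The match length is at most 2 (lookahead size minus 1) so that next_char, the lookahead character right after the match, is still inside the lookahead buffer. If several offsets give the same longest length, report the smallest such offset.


Try each offset into the search buffer:
  offset=1 (pos 6, char 'b'): match length 0
  offset=2 (pos 5, char 'd'): match length 1
  offset=3 (pos 4, char 'e'): match length 0
  offset=4 (pos 3, char 'e'): match length 0
  offset=5 (pos 2, char 'd'): match length 2
  offset=6 (pos 1, char 'b'): match length 0
  offset=7 (pos 0, char 'd'): match length 1
Longest match has length 2 at offset 5.
next_char = character at position 7 + 2 = 9 -> 'e'

Best match: offset=5, length=2 (matching 'de' starting at position 2)
LZ77 triple: (5, 2, 'e')


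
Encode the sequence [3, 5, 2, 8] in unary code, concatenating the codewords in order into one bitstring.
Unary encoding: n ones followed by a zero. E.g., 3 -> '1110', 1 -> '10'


Encode each number as n ones followed by a terminating 0:
  3 -> 1110 (4 bits)
  5 -> 111110 (6 bits)
  2 -> 110 (3 bits)
  8 -> 111111110 (9 bits)
Total length = 4 + 6 + 3 + 9 = 22 bits.

Unary([3, 5, 2, 8]) = 1110111110110111111110 (22 bits)


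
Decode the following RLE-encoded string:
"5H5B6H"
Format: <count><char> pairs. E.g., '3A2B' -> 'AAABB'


Expanding each <count><char> pair:
  5H -> 'HHHHH'
  5B -> 'BBBBB'
  6H -> 'HHHHHH'

Decoded = HHHHHBBBBBHHHHHH


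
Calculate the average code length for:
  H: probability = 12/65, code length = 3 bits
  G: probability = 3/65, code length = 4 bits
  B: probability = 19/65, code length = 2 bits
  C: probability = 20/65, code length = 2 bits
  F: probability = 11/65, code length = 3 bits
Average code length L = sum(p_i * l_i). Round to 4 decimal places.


Weighted contributions p_i * l_i:
  H: (12/65) * 3 = 36/65
  G: (3/65) * 4 = 12/65
  B: (19/65) * 2 = 38/65
  C: (20/65) * 2 = 40/65
  F: (11/65) * 3 = 33/65
Sum = (36 + 12 + 38 + 40 + 33)/65 = 159/65

L = 159/65 = 2.4462 bits/symbol


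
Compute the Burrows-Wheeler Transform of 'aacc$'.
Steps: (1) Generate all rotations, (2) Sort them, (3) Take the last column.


Rotations (sorted):
  0: $aacc -> last char: c
  1: aacc$ -> last char: $
  2: acc$a -> last char: a
  3: c$aac -> last char: c
  4: cc$aa -> last char: a


BWT = c$aca


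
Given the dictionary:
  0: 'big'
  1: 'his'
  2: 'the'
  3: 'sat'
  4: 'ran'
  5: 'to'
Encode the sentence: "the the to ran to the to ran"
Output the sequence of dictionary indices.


Look up each word in the dictionary:
  'the' -> 2
  'the' -> 2
  'to' -> 5
  'ran' -> 4
  'to' -> 5
  'the' -> 2
  'to' -> 5
  'ran' -> 4

Encoded: [2, 2, 5, 4, 5, 2, 5, 4]


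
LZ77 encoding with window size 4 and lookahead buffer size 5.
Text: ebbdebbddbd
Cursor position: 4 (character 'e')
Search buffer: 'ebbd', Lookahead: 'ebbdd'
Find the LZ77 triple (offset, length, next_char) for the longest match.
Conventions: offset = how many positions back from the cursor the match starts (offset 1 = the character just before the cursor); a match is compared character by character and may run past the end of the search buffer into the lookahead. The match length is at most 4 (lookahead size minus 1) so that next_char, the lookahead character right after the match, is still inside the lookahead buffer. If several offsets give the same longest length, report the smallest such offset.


Try each offset into the search buffer:
  offset=1 (pos 3, char 'd'): match length 0
  offset=2 (pos 2, char 'b'): match length 0
  offset=3 (pos 1, char 'b'): match length 0
  offset=4 (pos 0, char 'e'): match length 4
Longest match has length 4 at offset 4.
next_char = character at position 4 + 4 = 8 -> 'd'

Best match: offset=4, length=4 (matching 'ebbd' starting at position 0)
LZ77 triple: (4, 4, 'd')


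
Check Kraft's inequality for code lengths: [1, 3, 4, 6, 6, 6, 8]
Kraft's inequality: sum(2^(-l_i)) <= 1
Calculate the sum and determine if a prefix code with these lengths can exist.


Sum = 2^(-1) + 2^(-3) + 2^(-4) + 2^(-6) + 2^(-6) + 2^(-6) + 2^(-8)
    = 0.5 + 0.125 + 0.0625 + 0.015625 + 0.015625 + 0.015625 + 0.00390625
    = 189/256 = 0.73828125
Since 0.73828125 <= 1, Kraft's inequality IS satisfied.
A prefix code with these lengths CAN exist.

Kraft sum = 0.73828125. Satisfied.


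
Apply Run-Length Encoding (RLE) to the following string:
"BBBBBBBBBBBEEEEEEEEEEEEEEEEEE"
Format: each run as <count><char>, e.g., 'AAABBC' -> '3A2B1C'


Scanning runs left to right:
  i=0: run of 'B' x 11 -> '11B'
  i=11: run of 'E' x 18 -> '18E'

RLE = 11B18E


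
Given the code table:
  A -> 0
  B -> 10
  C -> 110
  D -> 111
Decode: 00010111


Decoding:
0 -> A
0 -> A
0 -> A
10 -> B
111 -> D


Result: AAABD


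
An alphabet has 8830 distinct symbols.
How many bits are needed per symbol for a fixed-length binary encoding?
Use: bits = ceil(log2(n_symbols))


log2(8830) = 13.1082
Bracket: 2^13 = 8192 < 8830 <= 2^14 = 16384
So ceil(log2(8830)) = 14

bits = ceil(log2(8830)) = ceil(13.1082) = 14 bits


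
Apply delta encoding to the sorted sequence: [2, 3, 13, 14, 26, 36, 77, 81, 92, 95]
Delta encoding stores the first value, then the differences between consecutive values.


First value: 2
Deltas:
  3 - 2 = 1
  13 - 3 = 10
  14 - 13 = 1
  26 - 14 = 12
  36 - 26 = 10
  77 - 36 = 41
  81 - 77 = 4
  92 - 81 = 11
  95 - 92 = 3


Delta encoded: [2, 1, 10, 1, 12, 10, 41, 4, 11, 3]


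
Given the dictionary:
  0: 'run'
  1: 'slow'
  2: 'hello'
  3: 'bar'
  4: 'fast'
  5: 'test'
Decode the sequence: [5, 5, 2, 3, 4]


Look up each index in the dictionary:
  5 -> 'test'
  5 -> 'test'
  2 -> 'hello'
  3 -> 'bar'
  4 -> 'fast'

Decoded: "test test hello bar fast"


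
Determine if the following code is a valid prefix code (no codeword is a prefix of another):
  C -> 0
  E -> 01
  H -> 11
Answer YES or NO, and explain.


Checking each pair (does one codeword prefix another?):
  C='0' vs E='01': prefix -- VIOLATION

NO -- this is NOT a valid prefix code. C (0) is a prefix of E (01).


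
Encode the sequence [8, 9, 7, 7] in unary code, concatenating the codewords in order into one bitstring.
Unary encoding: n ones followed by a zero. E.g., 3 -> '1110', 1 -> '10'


Encode each number as n ones followed by a terminating 0:
  8 -> 111111110 (9 bits)
  9 -> 1111111110 (10 bits)
  7 -> 11111110 (8 bits)
  7 -> 11111110 (8 bits)
Total length = 9 + 10 + 8 + 8 = 35 bits.

Unary([8, 9, 7, 7]) = 11111111011111111101111111011111110 (35 bits)


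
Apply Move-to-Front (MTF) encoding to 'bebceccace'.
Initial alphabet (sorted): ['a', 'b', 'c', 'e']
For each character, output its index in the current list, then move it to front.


MTF encoding:
'b': index 1 in ['a', 'b', 'c', 'e'] -> ['b', 'a', 'c', 'e']
'e': index 3 in ['b', 'a', 'c', 'e'] -> ['e', 'b', 'a', 'c']
'b': index 1 in ['e', 'b', 'a', 'c'] -> ['b', 'e', 'a', 'c']
'c': index 3 in ['b', 'e', 'a', 'c'] -> ['c', 'b', 'e', 'a']
'e': index 2 in ['c', 'b', 'e', 'a'] -> ['e', 'c', 'b', 'a']
'c': index 1 in ['e', 'c', 'b', 'a'] -> ['c', 'e', 'b', 'a']
'c': index 0 in ['c', 'e', 'b', 'a'] -> ['c', 'e', 'b', 'a']
'a': index 3 in ['c', 'e', 'b', 'a'] -> ['a', 'c', 'e', 'b']
'c': index 1 in ['a', 'c', 'e', 'b'] -> ['c', 'a', 'e', 'b']
'e': index 2 in ['c', 'a', 'e', 'b'] -> ['e', 'c', 'a', 'b']


Output: [1, 3, 1, 3, 2, 1, 0, 3, 1, 2]


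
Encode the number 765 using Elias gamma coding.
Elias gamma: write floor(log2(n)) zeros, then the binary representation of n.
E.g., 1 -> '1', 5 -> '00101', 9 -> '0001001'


num_bits = floor(log2(765)) + 1 = 10
leading_zeros = num_bits - 1 = 9
binary(765) = 1011111101

Elias gamma(765) = '000000000' + '1011111101' = 0000000001011111101 (19 bits)


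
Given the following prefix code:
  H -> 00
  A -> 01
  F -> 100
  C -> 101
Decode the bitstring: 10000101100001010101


Decoding step by step:
Bits 100 -> F
Bits 00 -> H
Bits 101 -> C
Bits 100 -> F
Bits 00 -> H
Bits 101 -> C
Bits 01 -> A
Bits 01 -> A


Decoded message: FHCFHCAA


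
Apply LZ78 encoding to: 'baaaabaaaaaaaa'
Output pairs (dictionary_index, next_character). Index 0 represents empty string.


LZ78 encoding steps:
Dictionary: {0: ''}
Step 1: w='' (idx 0), next='b' -> output (0, 'b'), add 'b' as idx 1
Step 2: w='' (idx 0), next='a' -> output (0, 'a'), add 'a' as idx 2
Step 3: w='a' (idx 2), next='a' -> output (2, 'a'), add 'aa' as idx 3
Step 4: w='a' (idx 2), next='b' -> output (2, 'b'), add 'ab' as idx 4
Step 5: w='aa' (idx 3), next='a' -> output (3, 'a'), add 'aaa' as idx 5
Step 6: w='aaa' (idx 5), next='a' -> output (5, 'a'), add 'aaaa' as idx 6
Step 7: w='a' (idx 2), end of input -> output (2, '')


Encoded: [(0, 'b'), (0, 'a'), (2, 'a'), (2, 'b'), (3, 'a'), (5, 'a'), (2, '')]


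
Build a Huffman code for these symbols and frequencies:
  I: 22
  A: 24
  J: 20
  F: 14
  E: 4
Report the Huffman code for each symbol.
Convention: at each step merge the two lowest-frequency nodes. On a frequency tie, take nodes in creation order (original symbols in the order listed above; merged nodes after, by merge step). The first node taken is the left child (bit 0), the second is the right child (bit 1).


Huffman tree construction:
Step 1: Merge E(4) + F(14) = 18
Step 2: Merge (E+F)(18) + J(20) = 38
Step 3: Merge I(22) + A(24) = 46
Step 4: Merge ((E+F)+J)(38) + (I+A)(46) = 84
Read each symbol's code off the tree from the root (left child = 0, right child = 1).

Codes:
  I: 10 (length 2)
  A: 11 (length 2)
  J: 01 (length 2)
  F: 001 (length 3)
  E: 000 (length 3)
Average code length: 186/84 = 2.2143 bits/symbol


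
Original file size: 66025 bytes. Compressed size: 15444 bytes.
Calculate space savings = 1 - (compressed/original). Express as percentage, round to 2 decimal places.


ratio = compressed/original = 15444/66025 = 0.233911
savings = 1 - ratio = 1 - 0.233911 = 0.766089
as a percentage: 0.766089 * 100 = 76.61%

Space savings = 1 - 15444/66025 = 76.61%


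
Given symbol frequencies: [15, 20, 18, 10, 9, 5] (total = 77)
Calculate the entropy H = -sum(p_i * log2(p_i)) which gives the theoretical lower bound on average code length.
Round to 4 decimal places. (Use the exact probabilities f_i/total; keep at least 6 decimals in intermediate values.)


Per-symbol terms -p_i * log2(p_i) with p_i = f_i/77:
  p = 15/77 = 0.194805: log2(p) = -2.359896, -p*log2(p) = 0.459720
  p = 20/77 = 0.259740: log2(p) = -1.944858, -p*log2(p) = 0.505158
  p = 18/77 = 0.233766: log2(p) = -2.096862, -p*log2(p) = 0.490175
  p = 10/77 = 0.129870: log2(p) = -2.944858, -p*log2(p) = 0.382449
  p = 9/77 = 0.116883: log2(p) = -3.096862, -p*log2(p) = 0.361971
  p = 5/77 = 0.064935: log2(p) = -3.944858, -p*log2(p) = 0.256160
H = 0.459720 + 0.505158 + 0.490175 + 0.382449 + 0.361971 + 0.256160 = 2.455633

H = 2.4556 bits/symbol


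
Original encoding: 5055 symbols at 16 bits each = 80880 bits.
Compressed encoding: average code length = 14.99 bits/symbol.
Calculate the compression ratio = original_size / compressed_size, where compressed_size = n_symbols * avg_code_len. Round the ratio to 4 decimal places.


original_size = n_symbols * orig_bits = 5055 * 16 = 80880 bits
compressed_size = n_symbols * avg_code_len = 5055 * 14.99 = 75774.45 bits
ratio = original_size / compressed_size = 80880 / 75774.45 = 1.0674

Compression ratio = 1.0674


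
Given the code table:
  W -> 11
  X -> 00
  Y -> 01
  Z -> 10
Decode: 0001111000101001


Decoding:
00 -> X
01 -> Y
11 -> W
10 -> Z
00 -> X
10 -> Z
10 -> Z
01 -> Y


Result: XYWZXZZY


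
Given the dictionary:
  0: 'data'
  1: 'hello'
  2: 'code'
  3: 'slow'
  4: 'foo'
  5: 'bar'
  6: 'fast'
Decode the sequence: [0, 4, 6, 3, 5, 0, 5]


Look up each index in the dictionary:
  0 -> 'data'
  4 -> 'foo'
  6 -> 'fast'
  3 -> 'slow'
  5 -> 'bar'
  0 -> 'data'
  5 -> 'bar'

Decoded: "data foo fast slow bar data bar"


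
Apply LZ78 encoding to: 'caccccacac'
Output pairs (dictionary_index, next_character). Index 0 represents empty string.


LZ78 encoding steps:
Dictionary: {0: ''}
Step 1: w='' (idx 0), next='c' -> output (0, 'c'), add 'c' as idx 1
Step 2: w='' (idx 0), next='a' -> output (0, 'a'), add 'a' as idx 2
Step 3: w='c' (idx 1), next='c' -> output (1, 'c'), add 'cc' as idx 3
Step 4: w='cc' (idx 3), next='a' -> output (3, 'a'), add 'cca' as idx 4
Step 5: w='c' (idx 1), next='a' -> output (1, 'a'), add 'ca' as idx 5
Step 6: w='c' (idx 1), end of input -> output (1, '')


Encoded: [(0, 'c'), (0, 'a'), (1, 'c'), (3, 'a'), (1, 'a'), (1, '')]


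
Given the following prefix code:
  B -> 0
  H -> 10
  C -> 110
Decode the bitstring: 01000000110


Decoding step by step:
Bits 0 -> B
Bits 10 -> H
Bits 0 -> B
Bits 0 -> B
Bits 0 -> B
Bits 0 -> B
Bits 0 -> B
Bits 110 -> C


Decoded message: BHBBBBBC


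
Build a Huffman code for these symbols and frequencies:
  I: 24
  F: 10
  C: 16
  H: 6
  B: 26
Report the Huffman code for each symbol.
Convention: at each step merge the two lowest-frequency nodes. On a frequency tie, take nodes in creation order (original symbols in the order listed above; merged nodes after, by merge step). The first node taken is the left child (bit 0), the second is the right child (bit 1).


Huffman tree construction:
Step 1: Merge H(6) + F(10) = 16
Step 2: Merge C(16) + (H+F)(16) = 32
Step 3: Merge I(24) + B(26) = 50
Step 4: Merge (C+(H+F))(32) + (I+B)(50) = 82
Read each symbol's code off the tree from the root (left child = 0, right child = 1).

Codes:
  I: 10 (length 2)
  F: 011 (length 3)
  C: 00 (length 2)
  H: 010 (length 3)
  B: 11 (length 2)
Average code length: 180/82 = 2.1951 bits/symbol


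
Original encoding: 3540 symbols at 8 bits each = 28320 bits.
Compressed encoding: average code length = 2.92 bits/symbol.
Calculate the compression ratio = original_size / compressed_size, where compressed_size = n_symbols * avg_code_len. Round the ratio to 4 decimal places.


original_size = n_symbols * orig_bits = 3540 * 8 = 28320 bits
compressed_size = n_symbols * avg_code_len = 3540 * 2.92 = 10336.8 bits
ratio = original_size / compressed_size = 28320 / 10336.8 = 2.7397

Compression ratio = 2.7397


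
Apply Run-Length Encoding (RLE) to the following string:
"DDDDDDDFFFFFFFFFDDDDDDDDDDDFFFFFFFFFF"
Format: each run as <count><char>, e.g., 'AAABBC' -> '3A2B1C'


Scanning runs left to right:
  i=0: run of 'D' x 7 -> '7D'
  i=7: run of 'F' x 9 -> '9F'
  i=16: run of 'D' x 11 -> '11D'
  i=27: run of 'F' x 10 -> '10F'

RLE = 7D9F11D10F


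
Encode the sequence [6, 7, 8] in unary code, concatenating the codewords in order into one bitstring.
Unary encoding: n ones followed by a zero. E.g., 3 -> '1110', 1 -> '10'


Encode each number as n ones followed by a terminating 0:
  6 -> 1111110 (7 bits)
  7 -> 11111110 (8 bits)
  8 -> 111111110 (9 bits)
Total length = 7 + 8 + 9 = 24 bits.

Unary([6, 7, 8]) = 111111011111110111111110 (24 bits)


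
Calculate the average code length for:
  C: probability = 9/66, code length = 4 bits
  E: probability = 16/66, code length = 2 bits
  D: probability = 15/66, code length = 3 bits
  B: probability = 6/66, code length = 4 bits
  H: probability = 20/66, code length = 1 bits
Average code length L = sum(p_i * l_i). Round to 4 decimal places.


Weighted contributions p_i * l_i:
  C: (9/66) * 4 = 36/66
  E: (16/66) * 2 = 32/66
  D: (15/66) * 3 = 45/66
  B: (6/66) * 4 = 24/66
  H: (20/66) * 1 = 20/66
Sum = (36 + 32 + 45 + 24 + 20)/66 = 157/66

L = 157/66 = 2.3788 bits/symbol


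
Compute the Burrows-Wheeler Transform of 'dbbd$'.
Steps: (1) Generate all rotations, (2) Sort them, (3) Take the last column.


Rotations (sorted):
  0: $dbbd -> last char: d
  1: bbd$d -> last char: d
  2: bd$db -> last char: b
  3: d$dbb -> last char: b
  4: dbbd$ -> last char: $


BWT = ddbb$


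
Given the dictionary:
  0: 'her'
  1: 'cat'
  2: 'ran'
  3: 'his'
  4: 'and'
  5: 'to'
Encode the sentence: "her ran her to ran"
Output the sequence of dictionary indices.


Look up each word in the dictionary:
  'her' -> 0
  'ran' -> 2
  'her' -> 0
  'to' -> 5
  'ran' -> 2

Encoded: [0, 2, 0, 5, 2]


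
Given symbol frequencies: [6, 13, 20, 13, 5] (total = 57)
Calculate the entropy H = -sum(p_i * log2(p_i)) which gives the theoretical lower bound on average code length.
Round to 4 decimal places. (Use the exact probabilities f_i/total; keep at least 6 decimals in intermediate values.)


Per-symbol terms -p_i * log2(p_i) with p_i = f_i/57:
  p = 6/57 = 0.105263: log2(p) = -3.247928, -p*log2(p) = 0.341887
  p = 13/57 = 0.228070: log2(p) = -2.132450, -p*log2(p) = 0.486348
  p = 20/57 = 0.350877: log2(p) = -1.510962, -p*log2(p) = 0.530162
  p = 13/57 = 0.228070: log2(p) = -2.132450, -p*log2(p) = 0.486348
  p = 5/57 = 0.087719: log2(p) = -3.510962, -p*log2(p) = 0.307979
H = 0.341887 + 0.486348 + 0.530162 + 0.486348 + 0.307979 = 2.152724

H = 2.1527 bits/symbol


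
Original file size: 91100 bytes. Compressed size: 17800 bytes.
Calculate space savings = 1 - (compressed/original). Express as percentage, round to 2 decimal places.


ratio = compressed/original = 17800/91100 = 0.19539
savings = 1 - ratio = 1 - 0.19539 = 0.80461
as a percentage: 0.80461 * 100 = 80.46%

Space savings = 1 - 17800/91100 = 80.46%


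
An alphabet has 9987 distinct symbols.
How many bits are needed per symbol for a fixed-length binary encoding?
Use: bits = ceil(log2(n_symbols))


log2(9987) = 13.2858
Bracket: 2^13 = 8192 < 9987 <= 2^14 = 16384
So ceil(log2(9987)) = 14

bits = ceil(log2(9987)) = ceil(13.2858) = 14 bits


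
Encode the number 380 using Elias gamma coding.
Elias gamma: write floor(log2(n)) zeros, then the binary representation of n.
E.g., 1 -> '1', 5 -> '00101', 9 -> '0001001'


num_bits = floor(log2(380)) + 1 = 9
leading_zeros = num_bits - 1 = 8
binary(380) = 101111100

Elias gamma(380) = '00000000' + '101111100' = 00000000101111100 (17 bits)


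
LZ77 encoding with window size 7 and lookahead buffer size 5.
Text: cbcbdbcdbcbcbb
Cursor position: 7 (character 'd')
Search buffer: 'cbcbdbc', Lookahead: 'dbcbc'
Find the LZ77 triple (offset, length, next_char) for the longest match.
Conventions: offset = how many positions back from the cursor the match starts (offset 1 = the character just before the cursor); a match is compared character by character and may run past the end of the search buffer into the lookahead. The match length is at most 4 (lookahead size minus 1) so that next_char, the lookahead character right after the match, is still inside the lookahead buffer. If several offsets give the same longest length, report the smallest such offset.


Try each offset into the search buffer:
  offset=1 (pos 6, char 'c'): match length 0
  offset=2 (pos 5, char 'b'): match length 0
  offset=3 (pos 4, char 'd'): match length 3
  offset=4 (pos 3, char 'b'): match length 0
  offset=5 (pos 2, char 'c'): match length 0
  offset=6 (pos 1, char 'b'): match length 0
  offset=7 (pos 0, char 'c'): match length 0
Longest match has length 3 at offset 3.
next_char = character at position 7 + 3 = 10 -> 'b'

Best match: offset=3, length=3 (matching 'dbc' starting at position 4)
LZ77 triple: (3, 3, 'b')


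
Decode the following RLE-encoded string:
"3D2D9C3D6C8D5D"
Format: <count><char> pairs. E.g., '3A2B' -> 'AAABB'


Expanding each <count><char> pair:
  3D -> 'DDD'
  2D -> 'DD'
  9C -> 'CCCCCCCCC'
  3D -> 'DDD'
  6C -> 'CCCCCC'
  8D -> 'DDDDDDDD'
  5D -> 'DDDDD'

Decoded = DDDDDCCCCCCCCCDDDCCCCCCDDDDDDDDDDDDD


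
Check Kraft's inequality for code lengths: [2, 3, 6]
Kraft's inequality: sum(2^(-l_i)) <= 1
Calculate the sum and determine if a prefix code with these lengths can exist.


Sum = 2^(-2) + 2^(-3) + 2^(-6)
    = 0.25 + 0.125 + 0.015625
    = 25/64 = 0.390625
Since 0.390625 <= 1, Kraft's inequality IS satisfied.
A prefix code with these lengths CAN exist.

Kraft sum = 0.390625. Satisfied.


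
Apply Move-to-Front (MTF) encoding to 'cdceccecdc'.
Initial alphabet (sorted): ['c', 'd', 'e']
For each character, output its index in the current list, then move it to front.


MTF encoding:
'c': index 0 in ['c', 'd', 'e'] -> ['c', 'd', 'e']
'd': index 1 in ['c', 'd', 'e'] -> ['d', 'c', 'e']
'c': index 1 in ['d', 'c', 'e'] -> ['c', 'd', 'e']
'e': index 2 in ['c', 'd', 'e'] -> ['e', 'c', 'd']
'c': index 1 in ['e', 'c', 'd'] -> ['c', 'e', 'd']
'c': index 0 in ['c', 'e', 'd'] -> ['c', 'e', 'd']
'e': index 1 in ['c', 'e', 'd'] -> ['e', 'c', 'd']
'c': index 1 in ['e', 'c', 'd'] -> ['c', 'e', 'd']
'd': index 2 in ['c', 'e', 'd'] -> ['d', 'c', 'e']
'c': index 1 in ['d', 'c', 'e'] -> ['c', 'd', 'e']


Output: [0, 1, 1, 2, 1, 0, 1, 1, 2, 1]


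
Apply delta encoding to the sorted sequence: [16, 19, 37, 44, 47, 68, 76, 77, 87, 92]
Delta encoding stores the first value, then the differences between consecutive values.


First value: 16
Deltas:
  19 - 16 = 3
  37 - 19 = 18
  44 - 37 = 7
  47 - 44 = 3
  68 - 47 = 21
  76 - 68 = 8
  77 - 76 = 1
  87 - 77 = 10
  92 - 87 = 5


Delta encoded: [16, 3, 18, 7, 3, 21, 8, 1, 10, 5]
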